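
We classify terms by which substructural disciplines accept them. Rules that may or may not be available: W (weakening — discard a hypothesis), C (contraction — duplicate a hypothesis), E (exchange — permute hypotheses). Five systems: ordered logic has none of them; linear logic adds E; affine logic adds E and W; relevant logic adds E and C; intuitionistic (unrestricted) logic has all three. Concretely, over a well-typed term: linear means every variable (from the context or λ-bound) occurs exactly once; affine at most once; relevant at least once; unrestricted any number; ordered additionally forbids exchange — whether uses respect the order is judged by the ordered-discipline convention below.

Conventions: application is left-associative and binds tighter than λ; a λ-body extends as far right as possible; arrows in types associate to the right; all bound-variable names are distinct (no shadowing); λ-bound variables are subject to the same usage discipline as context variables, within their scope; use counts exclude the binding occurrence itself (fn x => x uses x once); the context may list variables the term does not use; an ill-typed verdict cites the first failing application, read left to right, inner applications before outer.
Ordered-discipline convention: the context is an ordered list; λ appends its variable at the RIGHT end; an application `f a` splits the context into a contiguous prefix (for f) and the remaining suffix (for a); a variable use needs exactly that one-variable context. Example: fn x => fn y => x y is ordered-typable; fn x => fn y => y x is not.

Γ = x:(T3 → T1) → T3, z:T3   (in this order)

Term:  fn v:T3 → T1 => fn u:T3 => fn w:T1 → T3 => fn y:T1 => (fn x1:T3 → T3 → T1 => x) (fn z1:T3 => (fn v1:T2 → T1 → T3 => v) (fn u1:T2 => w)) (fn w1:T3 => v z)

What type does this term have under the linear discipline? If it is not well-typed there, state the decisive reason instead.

not well-typed under linear — needs contraction — v ×2; needs weakening: u, y, x1, z1, v1, u1, w1 unused
use counts: x: 1, z: 1, v (bound): 2, u (bound): 0, w (bound): 1, y (bound): 0, x1 (bound): 0, z1 (bound): 0, v1 (bound): 0, u1 (bound): 0, w1 (bound): 0
use order (left to right): x, v, w, v, z
typing: well-typed — term : (T3 → T1) → T3 → (T1 → T3) → T1 → T3
all disciplines: ordered ✗; linear ✗; affine ✗; relevant ✗; unrestricted ✓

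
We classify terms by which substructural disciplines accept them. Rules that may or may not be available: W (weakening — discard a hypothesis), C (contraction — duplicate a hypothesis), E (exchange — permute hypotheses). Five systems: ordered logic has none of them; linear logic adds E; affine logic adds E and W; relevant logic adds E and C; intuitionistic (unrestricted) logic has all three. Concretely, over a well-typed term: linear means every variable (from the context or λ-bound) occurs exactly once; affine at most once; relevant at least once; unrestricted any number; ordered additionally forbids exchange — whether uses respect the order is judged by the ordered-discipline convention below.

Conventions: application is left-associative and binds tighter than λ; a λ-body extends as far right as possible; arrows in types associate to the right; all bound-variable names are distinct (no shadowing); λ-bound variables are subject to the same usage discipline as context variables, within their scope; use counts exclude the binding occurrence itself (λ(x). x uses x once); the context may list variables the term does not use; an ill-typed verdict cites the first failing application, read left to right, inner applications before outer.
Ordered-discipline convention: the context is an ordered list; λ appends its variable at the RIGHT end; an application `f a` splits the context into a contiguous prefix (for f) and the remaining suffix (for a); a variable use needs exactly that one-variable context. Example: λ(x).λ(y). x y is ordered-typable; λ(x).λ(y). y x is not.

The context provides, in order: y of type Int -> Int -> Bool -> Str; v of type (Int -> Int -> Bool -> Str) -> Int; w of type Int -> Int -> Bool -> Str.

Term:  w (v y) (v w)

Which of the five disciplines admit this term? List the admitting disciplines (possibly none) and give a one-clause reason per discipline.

admitting disciplines: relevant, unrestricted
variable uses: y: 1, v: 2, w: 2
order of uses: w, v, y, v, w
typing: well-typed — term : Bool -> Str
ordered ✗ (uses contraction: v ×2, w ×2)
linear ✗ (uses contraction: v ×2, w ×2)
affine ✗ (uses contraction: v ×2, w ×2)
relevant ✓ (y, v, w: all used, weakening unneeded)
unrestricted ✓ (typability at Bool -> Str is all that's needed)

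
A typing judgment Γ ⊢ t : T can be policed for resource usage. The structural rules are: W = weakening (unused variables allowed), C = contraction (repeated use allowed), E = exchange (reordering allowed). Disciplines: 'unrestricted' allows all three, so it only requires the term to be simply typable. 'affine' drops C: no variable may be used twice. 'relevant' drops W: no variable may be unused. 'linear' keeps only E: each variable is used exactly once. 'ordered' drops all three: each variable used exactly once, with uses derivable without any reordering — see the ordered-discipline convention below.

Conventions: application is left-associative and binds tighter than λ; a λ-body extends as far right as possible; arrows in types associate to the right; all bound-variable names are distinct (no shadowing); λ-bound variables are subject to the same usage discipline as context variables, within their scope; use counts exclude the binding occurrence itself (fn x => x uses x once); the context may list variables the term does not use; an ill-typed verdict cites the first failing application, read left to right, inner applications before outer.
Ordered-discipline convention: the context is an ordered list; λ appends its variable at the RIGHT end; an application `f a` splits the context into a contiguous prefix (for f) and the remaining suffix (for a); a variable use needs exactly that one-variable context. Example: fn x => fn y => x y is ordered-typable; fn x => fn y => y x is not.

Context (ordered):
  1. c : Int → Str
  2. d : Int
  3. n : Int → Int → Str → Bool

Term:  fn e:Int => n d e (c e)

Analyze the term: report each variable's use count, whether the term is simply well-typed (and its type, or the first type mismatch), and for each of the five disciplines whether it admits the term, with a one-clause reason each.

use counts: c ×1; d ×1; n ×1; e (bound) ×2
order of uses: n, d, e, c, e
typing: the term checks, with type Int → Bool
ordered: ✗ — needs contraction — e ×2
linear: ✗ — needs contraction — e ×2
affine: ✗ — needs contraction — e ×2
relevant: ✓ — none of c, d, n, e goes unused
unrestricted: ✓ — simply typable at Int → Bool; W, C, E all held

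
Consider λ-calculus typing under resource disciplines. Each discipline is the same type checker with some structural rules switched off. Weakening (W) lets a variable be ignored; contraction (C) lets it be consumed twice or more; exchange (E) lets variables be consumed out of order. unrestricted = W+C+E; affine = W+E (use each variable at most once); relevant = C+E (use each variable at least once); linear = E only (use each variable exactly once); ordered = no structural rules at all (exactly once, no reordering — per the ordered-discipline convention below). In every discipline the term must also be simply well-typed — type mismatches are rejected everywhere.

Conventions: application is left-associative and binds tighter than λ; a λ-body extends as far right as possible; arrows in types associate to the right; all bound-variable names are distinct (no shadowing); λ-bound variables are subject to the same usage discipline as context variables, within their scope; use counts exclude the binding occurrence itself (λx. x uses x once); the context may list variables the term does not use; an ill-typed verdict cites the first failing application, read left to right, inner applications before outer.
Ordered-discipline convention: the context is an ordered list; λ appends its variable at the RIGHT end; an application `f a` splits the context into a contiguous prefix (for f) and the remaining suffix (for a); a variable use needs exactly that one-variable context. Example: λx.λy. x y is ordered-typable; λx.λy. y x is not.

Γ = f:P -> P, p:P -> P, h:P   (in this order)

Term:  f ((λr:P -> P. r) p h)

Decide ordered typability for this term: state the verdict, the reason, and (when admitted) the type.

yes — f, p, h, r once each; derivable with no W/C/E; term : P
variable uses: f: 1×, p: 1×, h: 1×, r (λ-bound): 1×
order of uses: f, r, p, h
typing: ✓ — P
all disciplines: ordered ✓; linear ✓; affine ✓; relevant ✓; unrestricted ✓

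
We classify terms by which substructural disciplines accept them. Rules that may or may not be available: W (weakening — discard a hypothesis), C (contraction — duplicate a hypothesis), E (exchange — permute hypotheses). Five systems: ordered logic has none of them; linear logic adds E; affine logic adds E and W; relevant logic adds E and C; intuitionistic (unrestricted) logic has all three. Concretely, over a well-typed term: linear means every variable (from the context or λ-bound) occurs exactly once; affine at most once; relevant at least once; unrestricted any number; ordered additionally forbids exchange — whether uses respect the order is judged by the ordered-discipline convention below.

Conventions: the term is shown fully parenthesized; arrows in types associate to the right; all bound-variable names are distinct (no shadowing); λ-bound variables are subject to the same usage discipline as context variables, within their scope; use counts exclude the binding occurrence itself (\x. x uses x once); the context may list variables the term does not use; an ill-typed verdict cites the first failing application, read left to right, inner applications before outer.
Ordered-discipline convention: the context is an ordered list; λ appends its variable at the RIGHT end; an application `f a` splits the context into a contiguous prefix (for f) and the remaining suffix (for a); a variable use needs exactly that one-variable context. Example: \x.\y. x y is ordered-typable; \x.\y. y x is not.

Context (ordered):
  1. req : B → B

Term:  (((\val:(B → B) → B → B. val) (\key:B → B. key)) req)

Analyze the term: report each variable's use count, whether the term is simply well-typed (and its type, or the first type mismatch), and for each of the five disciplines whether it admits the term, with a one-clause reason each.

counts: req=1; val (bound)=1; key (bound)=1
order of uses: val, key, req
typing: ✓ — B → B
ordered ✓ (req, val, key once each; derivable with no W/C/E)
linear ✓ (req, val, key: one use apiece)
affine ✓ (no duplicate uses among req, val, key)
relevant ✓ (every one of req, val, key appears)
unrestricted ✓ (simply typable at B → B; W, C, E all held)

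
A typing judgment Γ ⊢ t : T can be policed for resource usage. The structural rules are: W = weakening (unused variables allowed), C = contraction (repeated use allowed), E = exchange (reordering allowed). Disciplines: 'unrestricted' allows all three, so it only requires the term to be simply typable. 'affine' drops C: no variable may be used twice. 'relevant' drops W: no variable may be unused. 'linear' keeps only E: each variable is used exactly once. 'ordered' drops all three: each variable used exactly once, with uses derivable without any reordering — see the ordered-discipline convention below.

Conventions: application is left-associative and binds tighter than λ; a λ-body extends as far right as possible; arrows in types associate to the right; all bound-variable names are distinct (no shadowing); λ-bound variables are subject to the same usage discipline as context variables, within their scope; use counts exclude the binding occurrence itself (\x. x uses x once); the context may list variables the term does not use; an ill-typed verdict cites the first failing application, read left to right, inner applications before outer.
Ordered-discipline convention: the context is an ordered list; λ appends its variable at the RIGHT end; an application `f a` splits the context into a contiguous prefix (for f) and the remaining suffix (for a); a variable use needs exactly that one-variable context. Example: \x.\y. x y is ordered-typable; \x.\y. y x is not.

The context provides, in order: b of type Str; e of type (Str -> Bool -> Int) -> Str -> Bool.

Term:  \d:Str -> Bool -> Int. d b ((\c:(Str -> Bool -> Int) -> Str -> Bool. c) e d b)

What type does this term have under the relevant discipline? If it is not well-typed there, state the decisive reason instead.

term : (Str -> Bool -> Int) -> Int
counts: b=2, e=1, d (bound)=2, c (bound)=1
order of uses: d, b, c, e, d, b
typing: well-typed — term : (Str -> Bool -> Int) -> Int
all disciplines: ordered ✗ · linear ✗ · affine ✗ · relevant ✓ · unrestricted ✓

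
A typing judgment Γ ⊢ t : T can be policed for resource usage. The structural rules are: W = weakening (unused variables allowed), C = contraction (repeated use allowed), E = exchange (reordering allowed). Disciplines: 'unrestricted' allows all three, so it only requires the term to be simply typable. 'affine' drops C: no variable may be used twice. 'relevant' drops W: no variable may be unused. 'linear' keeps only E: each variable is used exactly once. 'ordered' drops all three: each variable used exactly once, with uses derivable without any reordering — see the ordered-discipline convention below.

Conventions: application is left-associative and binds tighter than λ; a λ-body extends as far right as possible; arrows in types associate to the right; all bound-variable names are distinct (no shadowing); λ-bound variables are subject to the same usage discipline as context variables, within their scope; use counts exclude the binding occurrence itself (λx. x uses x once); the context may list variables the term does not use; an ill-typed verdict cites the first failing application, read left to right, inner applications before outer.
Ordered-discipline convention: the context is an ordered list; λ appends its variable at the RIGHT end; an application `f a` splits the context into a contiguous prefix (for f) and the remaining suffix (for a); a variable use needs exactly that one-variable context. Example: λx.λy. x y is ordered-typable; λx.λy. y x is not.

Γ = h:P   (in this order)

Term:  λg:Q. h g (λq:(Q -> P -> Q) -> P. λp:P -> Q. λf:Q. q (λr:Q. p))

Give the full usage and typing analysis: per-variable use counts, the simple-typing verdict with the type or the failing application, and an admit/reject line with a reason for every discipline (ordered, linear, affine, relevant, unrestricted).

counts: h: 1×, g (λ-bound): 1×, q (λ-bound): 1×, p (λ-bound): 1×, f (λ-bound): 0×, r (λ-bound): 0×
order of uses: h, g, q, p
typing: ill-typed: applying a non-function (P)
ordered ✗ (a type mismatch blocks all five)
linear ✗ (the type mismatch rejects it)
affine ✗ (not simply typable)
relevant ✗ (fails simple typing)
unrestricted ✗ (a type mismatch blocks all five)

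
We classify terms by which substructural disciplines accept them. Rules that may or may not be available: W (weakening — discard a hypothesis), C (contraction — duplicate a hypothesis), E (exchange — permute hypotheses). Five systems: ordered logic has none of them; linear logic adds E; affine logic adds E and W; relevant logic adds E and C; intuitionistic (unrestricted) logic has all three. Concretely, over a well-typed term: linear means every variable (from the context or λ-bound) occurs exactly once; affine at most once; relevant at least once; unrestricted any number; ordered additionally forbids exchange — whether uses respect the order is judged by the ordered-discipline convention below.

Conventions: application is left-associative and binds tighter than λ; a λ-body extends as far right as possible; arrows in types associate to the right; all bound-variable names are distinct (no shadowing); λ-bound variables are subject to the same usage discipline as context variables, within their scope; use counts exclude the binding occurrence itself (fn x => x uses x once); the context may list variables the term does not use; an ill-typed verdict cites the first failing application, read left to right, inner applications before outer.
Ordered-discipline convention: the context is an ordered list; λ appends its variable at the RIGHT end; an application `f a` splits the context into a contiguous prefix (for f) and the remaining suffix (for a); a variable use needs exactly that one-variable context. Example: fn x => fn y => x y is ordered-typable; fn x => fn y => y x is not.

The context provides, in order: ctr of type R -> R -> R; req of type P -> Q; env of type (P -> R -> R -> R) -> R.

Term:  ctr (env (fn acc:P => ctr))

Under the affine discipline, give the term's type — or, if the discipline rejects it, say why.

not well-typed under affine — repeated use of ctr ×2
variable uses: ctr=2, req=0, env=1, acc [bound]=0
left-to-right use order: ctr, env, ctr
typing: well-typed — term : R -> R
across the five disciplines: ordered ✗ · linear ✗ · affine ✗ · relevant ✗ · unrestricted ✓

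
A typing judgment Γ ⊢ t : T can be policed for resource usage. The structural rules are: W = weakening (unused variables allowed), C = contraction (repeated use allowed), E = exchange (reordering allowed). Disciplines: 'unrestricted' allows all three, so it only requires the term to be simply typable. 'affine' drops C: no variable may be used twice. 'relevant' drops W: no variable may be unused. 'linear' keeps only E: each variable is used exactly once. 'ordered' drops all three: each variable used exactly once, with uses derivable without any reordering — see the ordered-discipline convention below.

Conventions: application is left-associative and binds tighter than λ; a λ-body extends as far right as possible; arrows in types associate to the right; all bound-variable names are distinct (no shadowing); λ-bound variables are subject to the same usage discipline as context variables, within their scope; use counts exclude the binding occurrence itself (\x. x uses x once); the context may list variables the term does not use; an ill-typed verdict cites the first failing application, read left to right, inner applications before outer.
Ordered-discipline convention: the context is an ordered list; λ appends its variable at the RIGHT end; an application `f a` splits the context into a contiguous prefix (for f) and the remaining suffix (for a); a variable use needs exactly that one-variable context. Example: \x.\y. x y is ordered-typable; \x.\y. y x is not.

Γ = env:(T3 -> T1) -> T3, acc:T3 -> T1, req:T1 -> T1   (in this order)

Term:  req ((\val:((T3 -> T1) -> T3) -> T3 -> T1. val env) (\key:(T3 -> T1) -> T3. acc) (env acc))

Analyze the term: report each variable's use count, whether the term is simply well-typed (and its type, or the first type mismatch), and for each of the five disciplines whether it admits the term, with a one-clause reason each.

counts: env: 2; acc: 2; req: 1; val [bound]: 1; key [bound]: 0
uses in reading order: req, val, env, acc, env, acc
typing: the term checks, with type T1
ordered: ✗ — uses contraction: env ×2, acc ×2; unused: key — weakening required
linear: ✗ — uses contraction: env ×2, acc ×2; unused: key — weakening required
affine: ✗ — uses contraction: env ×2, acc ×2
relevant: ✗ — unused: key — weakening required
unrestricted: ✓ — typability at T1 is all that's needed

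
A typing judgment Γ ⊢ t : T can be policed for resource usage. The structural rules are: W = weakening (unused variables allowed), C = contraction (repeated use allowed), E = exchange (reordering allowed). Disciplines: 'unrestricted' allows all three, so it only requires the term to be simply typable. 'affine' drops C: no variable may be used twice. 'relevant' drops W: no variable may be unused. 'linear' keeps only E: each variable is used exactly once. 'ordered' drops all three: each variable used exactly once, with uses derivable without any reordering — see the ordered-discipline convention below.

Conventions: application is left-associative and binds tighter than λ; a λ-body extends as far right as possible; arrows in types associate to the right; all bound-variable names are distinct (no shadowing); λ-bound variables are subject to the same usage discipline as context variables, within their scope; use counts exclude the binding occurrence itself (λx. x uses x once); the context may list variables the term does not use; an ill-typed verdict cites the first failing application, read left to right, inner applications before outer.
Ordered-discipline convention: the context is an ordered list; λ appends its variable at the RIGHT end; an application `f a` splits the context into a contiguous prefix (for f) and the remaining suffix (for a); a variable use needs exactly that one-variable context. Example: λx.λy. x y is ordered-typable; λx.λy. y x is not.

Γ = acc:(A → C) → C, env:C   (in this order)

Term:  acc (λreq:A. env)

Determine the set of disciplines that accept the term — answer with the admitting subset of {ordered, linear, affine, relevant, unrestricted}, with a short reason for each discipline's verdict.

admitting disciplines: affine, unrestricted
variable uses: acc: 1; env: 1; req (λ-bound): 0
use order (left to right): acc, env
typing: well-typed at C
ordered: ✗, needs weakening: req unused
linear: ✗, needs weakening: req unused
affine: ✓, no duplicate uses among acc, env, req
relevant: ✗, needs weakening: req unused
unrestricted: ✓, type-checks (C) and nothing is barred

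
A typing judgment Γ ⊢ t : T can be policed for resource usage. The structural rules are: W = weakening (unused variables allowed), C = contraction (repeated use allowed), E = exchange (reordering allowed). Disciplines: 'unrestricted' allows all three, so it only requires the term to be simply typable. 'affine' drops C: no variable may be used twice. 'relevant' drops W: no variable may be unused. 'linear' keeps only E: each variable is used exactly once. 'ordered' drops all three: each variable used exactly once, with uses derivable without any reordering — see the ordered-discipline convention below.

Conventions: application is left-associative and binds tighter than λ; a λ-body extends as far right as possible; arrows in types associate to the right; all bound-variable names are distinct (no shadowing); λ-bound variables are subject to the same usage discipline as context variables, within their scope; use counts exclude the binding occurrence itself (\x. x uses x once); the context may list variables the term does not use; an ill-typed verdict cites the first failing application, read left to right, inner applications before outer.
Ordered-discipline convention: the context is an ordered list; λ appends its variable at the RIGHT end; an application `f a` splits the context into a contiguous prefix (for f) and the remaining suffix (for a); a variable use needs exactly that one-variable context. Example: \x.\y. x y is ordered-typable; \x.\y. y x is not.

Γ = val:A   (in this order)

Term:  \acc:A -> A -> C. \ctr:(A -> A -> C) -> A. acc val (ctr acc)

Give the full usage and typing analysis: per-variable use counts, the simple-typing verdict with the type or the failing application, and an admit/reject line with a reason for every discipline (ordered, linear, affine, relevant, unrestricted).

variable uses: val: 1×, acc (λ-bound): 2×, ctr (λ-bound): 1×
left-to-right use order: acc, val, ctr, acc
typing: well-typed at (A -> A -> C) -> ((A -> A -> C) -> A) -> C
ordered ✗ (acc ×2 used more than once (contraction))
linear ✗ (acc ×2 used more than once (contraction))
affine ✗ (acc ×2 used more than once (contraction))
relevant ✓ (every one of val, acc, ctr appears)
unrestricted ✓ (simply typable at (A -> A -> C) -> ((A -> A -> C) -> A) -> C; W, C, E all held)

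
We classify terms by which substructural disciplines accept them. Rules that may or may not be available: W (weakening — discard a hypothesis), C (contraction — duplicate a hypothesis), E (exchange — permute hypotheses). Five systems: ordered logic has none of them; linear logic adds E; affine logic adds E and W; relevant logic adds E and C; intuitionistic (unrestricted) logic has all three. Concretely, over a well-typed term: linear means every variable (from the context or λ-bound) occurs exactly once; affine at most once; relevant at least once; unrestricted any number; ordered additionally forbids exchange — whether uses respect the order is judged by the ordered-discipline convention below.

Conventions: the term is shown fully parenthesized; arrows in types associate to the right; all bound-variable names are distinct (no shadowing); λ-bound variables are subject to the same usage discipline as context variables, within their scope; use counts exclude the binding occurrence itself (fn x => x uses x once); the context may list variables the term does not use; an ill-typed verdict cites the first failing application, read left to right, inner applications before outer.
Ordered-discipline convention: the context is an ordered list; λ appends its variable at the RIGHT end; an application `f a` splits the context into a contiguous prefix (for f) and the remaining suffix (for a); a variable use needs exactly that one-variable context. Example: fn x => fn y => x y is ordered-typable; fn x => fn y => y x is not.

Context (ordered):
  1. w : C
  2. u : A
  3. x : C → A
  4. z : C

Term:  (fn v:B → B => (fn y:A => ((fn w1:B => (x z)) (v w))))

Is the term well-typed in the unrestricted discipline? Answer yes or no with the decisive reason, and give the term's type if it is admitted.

no — a type mismatch blocks all five
variable uses: w: 1; u: 0; x: 1; z: 1; v (λ-bound): 1; y (λ-bound): 0; w1 (λ-bound): 0
uses in reading order: x, z, v, w
typing: ill-typed: an argument C mismatches the expected B
per-discipline verdicts: ordered ✗ | linear ✗ | affine ✗ | relevant ✗ | unrestricted ✗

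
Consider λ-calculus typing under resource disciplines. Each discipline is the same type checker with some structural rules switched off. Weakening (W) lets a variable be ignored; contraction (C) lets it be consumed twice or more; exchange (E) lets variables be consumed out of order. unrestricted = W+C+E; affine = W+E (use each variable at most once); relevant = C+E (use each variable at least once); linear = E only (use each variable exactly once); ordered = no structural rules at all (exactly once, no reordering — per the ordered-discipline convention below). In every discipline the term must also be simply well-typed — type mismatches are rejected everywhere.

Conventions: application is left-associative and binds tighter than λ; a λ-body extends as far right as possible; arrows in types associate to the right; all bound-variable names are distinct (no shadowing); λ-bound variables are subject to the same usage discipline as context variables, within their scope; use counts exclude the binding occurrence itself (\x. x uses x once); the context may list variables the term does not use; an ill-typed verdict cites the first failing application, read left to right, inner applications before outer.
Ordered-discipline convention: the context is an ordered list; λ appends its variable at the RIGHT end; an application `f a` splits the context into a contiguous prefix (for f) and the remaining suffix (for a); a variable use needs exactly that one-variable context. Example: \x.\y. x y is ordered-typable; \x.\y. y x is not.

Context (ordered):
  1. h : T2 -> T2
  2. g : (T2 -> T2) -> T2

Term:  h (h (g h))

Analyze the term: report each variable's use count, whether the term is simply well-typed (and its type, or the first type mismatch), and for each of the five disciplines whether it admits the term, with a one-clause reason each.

use counts: h: 3, g: 1
uses in reading order: h, h, g, h
typing: the term checks, with type T2
ordered: ✗ — needs contraction — h ×3
linear: ✗ — needs contraction — h ×3
affine: ✗ — needs contraction — h ×3
relevant: ✓ — h, g: all used, weakening unneeded
unrestricted: ✓ — type-checks (T2) and nothing is barred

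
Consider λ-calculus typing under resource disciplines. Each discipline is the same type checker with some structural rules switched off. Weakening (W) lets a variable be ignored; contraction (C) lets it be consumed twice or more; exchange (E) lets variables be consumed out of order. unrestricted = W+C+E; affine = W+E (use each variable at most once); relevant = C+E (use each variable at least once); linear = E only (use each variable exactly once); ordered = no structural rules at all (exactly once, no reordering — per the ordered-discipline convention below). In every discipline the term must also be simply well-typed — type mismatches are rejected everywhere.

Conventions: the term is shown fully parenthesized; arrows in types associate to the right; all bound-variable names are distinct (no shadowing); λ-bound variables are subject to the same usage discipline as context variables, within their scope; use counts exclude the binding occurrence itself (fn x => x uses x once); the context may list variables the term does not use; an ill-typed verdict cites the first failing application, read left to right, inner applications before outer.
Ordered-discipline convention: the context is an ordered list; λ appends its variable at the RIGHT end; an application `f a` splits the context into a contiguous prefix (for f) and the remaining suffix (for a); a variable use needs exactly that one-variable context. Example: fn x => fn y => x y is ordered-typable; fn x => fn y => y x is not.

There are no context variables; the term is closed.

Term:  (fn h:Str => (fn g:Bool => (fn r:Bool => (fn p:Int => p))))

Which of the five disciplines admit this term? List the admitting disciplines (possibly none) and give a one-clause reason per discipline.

admitted by: affine, unrestricted
use counts: h [bound] ×0, g [bound] ×0, r [bound] ×0, p [bound] ×1
uses in reading order: p
typing: ✓ — Str → Bool → Bool → Int → Int
ordered ✗ (h, g, r never used (weakening))
linear ✗ (h, g, r never used (weakening))
affine ✓ (none of h, g, r, p used more than once)
relevant ✗ (h, g, r never used (weakening))
unrestricted ✓ (simply typable at Str → Bool → Bool → Int → Int; W, C, E all held)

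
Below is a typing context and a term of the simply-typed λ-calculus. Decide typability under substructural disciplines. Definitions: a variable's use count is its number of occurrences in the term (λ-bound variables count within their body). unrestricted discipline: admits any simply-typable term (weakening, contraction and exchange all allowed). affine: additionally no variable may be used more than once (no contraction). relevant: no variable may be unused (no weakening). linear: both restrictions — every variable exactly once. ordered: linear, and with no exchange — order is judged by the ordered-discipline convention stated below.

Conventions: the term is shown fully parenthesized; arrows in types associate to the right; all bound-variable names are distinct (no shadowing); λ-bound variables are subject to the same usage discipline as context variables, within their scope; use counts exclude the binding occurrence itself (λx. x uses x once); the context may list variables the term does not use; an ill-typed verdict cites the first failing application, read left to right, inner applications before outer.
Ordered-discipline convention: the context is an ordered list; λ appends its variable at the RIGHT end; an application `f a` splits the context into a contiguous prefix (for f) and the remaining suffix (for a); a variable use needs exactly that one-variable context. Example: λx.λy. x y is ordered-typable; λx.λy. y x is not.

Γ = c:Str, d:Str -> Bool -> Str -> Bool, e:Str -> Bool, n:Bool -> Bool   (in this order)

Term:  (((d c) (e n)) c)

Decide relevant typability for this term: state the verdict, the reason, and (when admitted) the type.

no — the type mismatch rejects it
usage: c: 2×; d: 1×; e: 1×; n: 1×
use order (left to right): d, c, e, n, c
typing: ill-typed: argument of type Bool -> Bool where Str is required
per-discipline verdicts: ordered ✗, linear ✗, affine ✗, relevant ✗, unrestricted ✗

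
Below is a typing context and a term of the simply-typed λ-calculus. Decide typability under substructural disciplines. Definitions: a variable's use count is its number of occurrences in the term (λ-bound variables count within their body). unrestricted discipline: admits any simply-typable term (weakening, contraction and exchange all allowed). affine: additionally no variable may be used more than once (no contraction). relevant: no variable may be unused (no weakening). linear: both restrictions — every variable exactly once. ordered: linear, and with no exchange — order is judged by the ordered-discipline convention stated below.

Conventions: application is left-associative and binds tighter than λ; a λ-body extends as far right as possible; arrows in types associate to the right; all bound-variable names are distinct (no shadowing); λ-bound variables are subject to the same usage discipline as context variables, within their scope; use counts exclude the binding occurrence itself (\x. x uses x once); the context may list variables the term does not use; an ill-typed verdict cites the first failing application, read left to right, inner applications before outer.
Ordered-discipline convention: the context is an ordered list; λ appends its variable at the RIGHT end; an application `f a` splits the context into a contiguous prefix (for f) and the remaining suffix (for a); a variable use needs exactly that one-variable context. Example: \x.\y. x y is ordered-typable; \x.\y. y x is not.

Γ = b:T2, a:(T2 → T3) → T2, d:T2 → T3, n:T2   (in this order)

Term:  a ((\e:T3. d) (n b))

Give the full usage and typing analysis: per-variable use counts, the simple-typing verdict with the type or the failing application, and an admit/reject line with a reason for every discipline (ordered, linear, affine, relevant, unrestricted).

use counts: b=1, a=1, d=1, n=1, e [bound]=0
order of uses: a, d, n, b
typing: ill-typed: applying a non-function (T2)
ordered: ✗ — fails simple typing
linear: ✗ — a type mismatch blocks all five
affine: ✗ — the type mismatch rejects it
relevant: ✗ — not simply typable
unrestricted: ✗ — fails simple typing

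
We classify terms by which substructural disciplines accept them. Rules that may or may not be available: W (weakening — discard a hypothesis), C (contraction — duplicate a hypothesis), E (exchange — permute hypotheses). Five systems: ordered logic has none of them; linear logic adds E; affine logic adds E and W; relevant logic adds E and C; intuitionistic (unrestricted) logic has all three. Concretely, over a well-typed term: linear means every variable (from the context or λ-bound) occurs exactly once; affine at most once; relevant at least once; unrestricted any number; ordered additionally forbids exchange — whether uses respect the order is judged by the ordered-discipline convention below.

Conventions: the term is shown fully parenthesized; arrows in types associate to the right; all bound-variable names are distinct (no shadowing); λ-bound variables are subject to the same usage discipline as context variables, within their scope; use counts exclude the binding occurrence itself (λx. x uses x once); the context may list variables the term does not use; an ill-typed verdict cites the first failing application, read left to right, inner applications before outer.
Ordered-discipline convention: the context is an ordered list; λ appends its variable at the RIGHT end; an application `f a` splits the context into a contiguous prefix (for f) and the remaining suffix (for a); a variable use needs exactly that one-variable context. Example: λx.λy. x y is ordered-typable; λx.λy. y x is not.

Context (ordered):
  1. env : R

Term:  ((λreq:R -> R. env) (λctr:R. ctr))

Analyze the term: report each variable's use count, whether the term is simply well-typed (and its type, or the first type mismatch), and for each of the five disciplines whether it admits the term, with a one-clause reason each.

use counts: env: 1, req (bound): 0, ctr (bound): 1
uses in reading order: env, ctr
typing: the term checks, with type R
ordered: ✗ — req never used (weakening)
linear: ✗ — req never used (weakening)
affine: ✓ — no duplicate uses among env, req, ctr
relevant: ✗ — req never used (weakening)
unrestricted: ✓ — well-typed at R; no restrictions here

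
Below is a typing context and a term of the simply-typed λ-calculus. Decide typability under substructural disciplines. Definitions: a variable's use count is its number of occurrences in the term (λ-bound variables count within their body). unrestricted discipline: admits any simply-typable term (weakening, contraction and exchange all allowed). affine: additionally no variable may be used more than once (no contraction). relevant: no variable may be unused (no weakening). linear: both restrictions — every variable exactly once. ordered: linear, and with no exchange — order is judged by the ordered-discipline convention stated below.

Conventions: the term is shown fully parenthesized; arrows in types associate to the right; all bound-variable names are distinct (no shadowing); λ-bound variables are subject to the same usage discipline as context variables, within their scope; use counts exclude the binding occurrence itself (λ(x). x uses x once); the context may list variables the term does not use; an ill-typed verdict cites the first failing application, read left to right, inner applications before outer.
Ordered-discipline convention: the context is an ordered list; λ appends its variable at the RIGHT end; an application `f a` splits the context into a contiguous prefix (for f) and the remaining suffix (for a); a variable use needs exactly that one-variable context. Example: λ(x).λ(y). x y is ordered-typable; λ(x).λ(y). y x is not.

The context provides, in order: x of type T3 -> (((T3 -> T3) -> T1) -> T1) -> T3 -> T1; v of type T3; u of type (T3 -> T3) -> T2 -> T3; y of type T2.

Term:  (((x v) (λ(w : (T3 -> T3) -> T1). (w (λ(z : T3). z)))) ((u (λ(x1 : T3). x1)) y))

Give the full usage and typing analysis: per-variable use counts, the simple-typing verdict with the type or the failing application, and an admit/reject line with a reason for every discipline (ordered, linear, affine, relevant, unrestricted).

counts: x ×1, v ×1, u ×1, y ×1, w (bound) ×1, z (bound) ×1, x1 (bound) ×1
order of uses: x, v, w, z, u, x1, y
typing: well-typed at T1
ordered ✓ (single-use (x, v, u, y, w, z, x1), ordered derivation ok)
linear ✓ (x, v, u, y, w, z, x1: one use apiece)
affine ✓ (none of x, v, u, y, w, z, x1 used more than once)
relevant ✓ (none of x, v, u, y, w, z, x1 goes unused)
unrestricted ✓ (type-checks (T1) and nothing is barred)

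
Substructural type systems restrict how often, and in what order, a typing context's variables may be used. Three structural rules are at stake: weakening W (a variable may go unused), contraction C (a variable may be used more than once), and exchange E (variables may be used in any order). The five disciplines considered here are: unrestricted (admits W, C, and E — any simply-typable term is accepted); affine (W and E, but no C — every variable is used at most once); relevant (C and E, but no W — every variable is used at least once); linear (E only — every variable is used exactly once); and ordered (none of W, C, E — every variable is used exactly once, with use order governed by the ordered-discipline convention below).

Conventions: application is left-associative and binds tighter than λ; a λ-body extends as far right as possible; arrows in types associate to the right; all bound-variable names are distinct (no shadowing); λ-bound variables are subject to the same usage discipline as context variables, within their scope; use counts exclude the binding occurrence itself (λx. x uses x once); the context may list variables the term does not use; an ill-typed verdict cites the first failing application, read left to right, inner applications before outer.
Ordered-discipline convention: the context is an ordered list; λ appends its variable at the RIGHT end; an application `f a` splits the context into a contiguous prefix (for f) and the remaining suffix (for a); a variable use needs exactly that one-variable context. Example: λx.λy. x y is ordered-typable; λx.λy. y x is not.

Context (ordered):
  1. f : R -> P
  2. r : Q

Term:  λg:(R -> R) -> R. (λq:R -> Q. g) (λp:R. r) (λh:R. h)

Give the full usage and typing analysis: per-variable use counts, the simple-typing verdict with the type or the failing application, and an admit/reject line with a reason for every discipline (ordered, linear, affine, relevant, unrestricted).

usage: f: 0×, r: 1×, g (bound): 1×, q (bound): 0×, p (bound): 0×, h (bound): 1×
order of uses: g, r, h
typing: the term checks, with type ((R -> R) -> R) -> R
ordered: ✗ — needs weakening: f, q, p unused
linear: ✗ — needs weakening: f, q, p unused
affine: ✓ — f, r, g, q, p, h: no repeats, contraction unneeded
relevant: ✗ — needs weakening: f, q, p unused
unrestricted: ✓ — typability at ((R -> R) -> R) -> R is all that's needed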